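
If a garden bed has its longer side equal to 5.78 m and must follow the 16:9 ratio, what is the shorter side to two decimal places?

16:9 ≈ 1.77778.
Shorter side = 5.78 ÷ 1.77778 ≈ 3.2512 → 3.25 m.

3.25 m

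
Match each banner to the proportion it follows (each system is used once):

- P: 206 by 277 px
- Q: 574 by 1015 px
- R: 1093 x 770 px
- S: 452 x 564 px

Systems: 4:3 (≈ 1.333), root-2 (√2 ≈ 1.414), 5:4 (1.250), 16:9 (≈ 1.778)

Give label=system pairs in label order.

P = 277/206 ≈ 1.345 → 4:3 (1.333)
Q = 1015/574 ≈ 1.768 → 16:9 (1.778)
R = 1093/770 ≈ 1.419 → root-2 (1.414)
S = 564/452 ≈ 1.248 → 5:4 (1.250)

P=4:3, Q=16:9, R=root-2, S=5:4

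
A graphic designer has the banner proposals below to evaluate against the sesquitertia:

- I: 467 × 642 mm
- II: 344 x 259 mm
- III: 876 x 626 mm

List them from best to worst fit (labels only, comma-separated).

Ratios: I = 642 / 467 ≈ 1.375; II = 344 / 259 ≈ 1.328; III = 876 / 626 ≈ 1.399.
|Δ from 1.333|: I 0.042; II 0.005; III 0.066.

II, I, III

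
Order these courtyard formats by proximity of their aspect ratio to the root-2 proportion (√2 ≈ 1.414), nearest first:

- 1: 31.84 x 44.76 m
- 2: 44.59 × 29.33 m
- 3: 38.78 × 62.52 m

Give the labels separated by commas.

1, 2, 3

1: 44.76/31.84 ≈ 1.406 → |1.406 − 1.414| = 0.008
2: 44.59/29.33 ≈ 1.520 → |1.520 − 1.414| = 0.106
3: 62.52/38.78 ≈ 1.612 → |1.612 − 1.414| = 0.198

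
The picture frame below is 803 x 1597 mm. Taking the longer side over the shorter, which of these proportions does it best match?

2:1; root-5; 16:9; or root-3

2:1

1597/803 ≈ 1.989. Nearest candidates are 2:1 (2.000, off by 0.011) and 16:9 (1.778, off by 0.211).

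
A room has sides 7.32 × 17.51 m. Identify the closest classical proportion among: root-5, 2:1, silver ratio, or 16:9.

Ratio = 17.51 / 7.32 ≈ 2.392.
Distances: root-5 2.236 (Δ 0.156); 2:1 2.000 (Δ 0.392); silver ratio 2.414 (Δ 0.022); 16:9 1.778 (Δ 0.614).

silver ratio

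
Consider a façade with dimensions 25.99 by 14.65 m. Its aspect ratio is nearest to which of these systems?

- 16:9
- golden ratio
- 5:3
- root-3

16:9

Ratio = 25.99 / 14.65 ≈ 1.774.
Distances: 16:9 1.778 (Δ 0.004); golden ratio 1.618 (Δ 0.156); 5:3 1.667 (Δ 0.107); root-3 1.732 (Δ 0.042).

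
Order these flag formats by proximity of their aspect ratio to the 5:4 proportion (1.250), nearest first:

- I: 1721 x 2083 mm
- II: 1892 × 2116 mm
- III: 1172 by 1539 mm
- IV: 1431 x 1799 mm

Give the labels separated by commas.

Ratios: I = 2083 / 1721 ≈ 1.210; II = 2116 / 1892 ≈ 1.118; III = 1539 / 1172 ≈ 1.313; IV = 1799 / 1431 ≈ 1.257.
|Δ from 1.250|: I 0.040; II 0.132; III 0.063; IV 0.007.

IV, I, III, II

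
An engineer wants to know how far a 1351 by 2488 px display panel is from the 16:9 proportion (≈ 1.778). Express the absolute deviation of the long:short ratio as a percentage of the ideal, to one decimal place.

Ratio = 2488 / 1351 ≈ 1.8416.
Ideal 16:9 ≈ 1.7778. |1.8416 − 1.7778| / 1.7778 ≈ 3.59% → 3.6%.

3.6%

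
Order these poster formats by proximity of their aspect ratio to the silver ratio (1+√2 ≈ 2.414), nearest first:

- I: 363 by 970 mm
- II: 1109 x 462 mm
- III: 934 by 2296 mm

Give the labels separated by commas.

II, III, I

I: 970/363 ≈ 2.672 → |2.672 − 2.414| = 0.258
II: 1109/462 ≈ 2.400 → |2.400 − 2.414| = 0.014
III: 2296/934 ≈ 2.458 → |2.458 − 2.414| = 0.044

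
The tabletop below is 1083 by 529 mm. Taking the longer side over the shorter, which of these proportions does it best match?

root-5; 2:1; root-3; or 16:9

1083/529 ≈ 2.047. Nearest candidates are 2:1 (2.000, off by 0.047) and root-5 (2.236, off by 0.189).

2:1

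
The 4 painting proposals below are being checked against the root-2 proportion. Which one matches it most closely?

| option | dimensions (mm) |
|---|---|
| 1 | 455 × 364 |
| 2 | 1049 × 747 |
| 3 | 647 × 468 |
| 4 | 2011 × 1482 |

2

Target root-2 ≈ 1.414.
1: 1.250 (Δ0.164)  2: 1.404 (Δ0.010)  3: 1.382 (Δ0.032)  4: 1.357 (Δ0.057)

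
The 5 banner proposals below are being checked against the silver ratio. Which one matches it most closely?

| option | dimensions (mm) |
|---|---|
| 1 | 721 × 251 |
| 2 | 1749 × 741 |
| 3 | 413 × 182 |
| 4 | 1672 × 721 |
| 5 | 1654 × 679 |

Ratios (long/short): 1 ≈ 2.873; 2 ≈ 2.360; 3 ≈ 2.269; 4 ≈ 2.319; 5 ≈ 2.436.
silver ratio ≈ 2.414; option 5 is nearest (Δ 0.022).

5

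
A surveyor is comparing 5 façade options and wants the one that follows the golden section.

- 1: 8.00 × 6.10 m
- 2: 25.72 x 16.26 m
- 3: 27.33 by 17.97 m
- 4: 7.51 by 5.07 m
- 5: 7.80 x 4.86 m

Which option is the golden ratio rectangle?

Target golden ratio ≈ 1.618.
1: 1.311 (Δ0.307)  2: 1.582 (Δ0.036)  3: 1.521 (Δ0.097)  4: 1.481 (Δ0.137)  5: 1.605 (Δ0.013)

5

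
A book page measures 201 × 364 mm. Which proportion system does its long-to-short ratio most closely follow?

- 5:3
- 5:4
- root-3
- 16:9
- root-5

Ratio = 364 / 201 ≈ 1.811.
Distances: 5:3 1.667 (Δ 0.144); 5:4 1.250 (Δ 0.561); root-3 1.732 (Δ 0.079); 16:9 1.778 (Δ 0.033); root-5 2.236 (Δ 0.425).

16:9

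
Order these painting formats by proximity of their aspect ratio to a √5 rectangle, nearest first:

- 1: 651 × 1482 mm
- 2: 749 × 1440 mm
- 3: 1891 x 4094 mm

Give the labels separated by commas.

Ratios: 1 = 1482 / 651 ≈ 2.276; 2 = 1440 / 749 ≈ 1.923; 3 = 4094 / 1891 ≈ 2.165.
|Δ from 2.236|: 1 0.040; 2 0.313; 3 0.071.

1, 3, 2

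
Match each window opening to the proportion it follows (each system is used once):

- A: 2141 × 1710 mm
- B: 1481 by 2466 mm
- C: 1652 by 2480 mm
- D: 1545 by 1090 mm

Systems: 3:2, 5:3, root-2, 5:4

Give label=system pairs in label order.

A=5:4, B=5:3, C=3:2, D=root-2

Ratios: A ≈ 1.252; B ≈ 1.665; C ≈ 1.501; D ≈ 1.417.
Targets: 3:2 ≈ 1.500; 5:3 ≈ 1.667; root-2 ≈ 1.414; 5:4 ≈ 1.250.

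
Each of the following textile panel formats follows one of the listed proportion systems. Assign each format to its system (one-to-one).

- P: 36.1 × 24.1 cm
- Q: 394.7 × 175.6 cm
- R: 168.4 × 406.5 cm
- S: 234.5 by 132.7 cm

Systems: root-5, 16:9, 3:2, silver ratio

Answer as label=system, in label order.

Ratios: P ≈ 1.498; Q ≈ 2.248; R ≈ 2.414; S ≈ 1.767.
Targets: root-5 ≈ 2.236; 16:9 ≈ 1.778; 3:2 ≈ 1.500; silver ratio ≈ 2.414.

P=3:2, Q=root-5, R=silver ratio, S=16:9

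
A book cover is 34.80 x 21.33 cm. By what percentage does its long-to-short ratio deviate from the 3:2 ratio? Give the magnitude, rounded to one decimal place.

8.8%

Ratio = 34.80 / 21.33 ≈ 1.6315.
Ideal 3:2 = 1.5000. |1.6315 − 1.5000| / 1.5000 ≈ 8.77% → 8.8%.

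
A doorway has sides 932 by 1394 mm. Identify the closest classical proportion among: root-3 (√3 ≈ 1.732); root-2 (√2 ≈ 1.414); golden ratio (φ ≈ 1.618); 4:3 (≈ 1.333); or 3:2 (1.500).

3:2

1394/932 ≈ 1.496. Nearest candidates are 3:2 (1.500, off by 0.004) and root-2 (1.414, off by 0.082).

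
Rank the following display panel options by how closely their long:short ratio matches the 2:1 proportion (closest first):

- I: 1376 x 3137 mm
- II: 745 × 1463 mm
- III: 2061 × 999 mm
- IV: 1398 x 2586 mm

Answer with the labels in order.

II, III, IV, I

I: 3137/1376 ≈ 2.280 → |2.280 − 2.000| = 0.280
II: 1463/745 ≈ 1.964 → |1.964 − 2.000| = 0.036
III: 2061/999 ≈ 2.063 → |2.063 − 2.000| = 0.063
IV: 2586/1398 ≈ 1.850 → |1.850 − 2.000| = 0.150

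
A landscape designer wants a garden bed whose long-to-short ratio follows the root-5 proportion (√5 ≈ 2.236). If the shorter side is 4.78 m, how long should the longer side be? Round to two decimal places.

10.69 m

root-5 ≈ 2.23607.
Longer side = 4.78 × 2.23607 ≈ 10.6884 → 10.69 m.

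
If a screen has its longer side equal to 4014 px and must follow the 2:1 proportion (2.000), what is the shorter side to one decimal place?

2007.0 px

2:1 = 2.00000.
Shorter side = 4014 ÷ 2.00000 ≈ 2007.000 → 2007.0 px.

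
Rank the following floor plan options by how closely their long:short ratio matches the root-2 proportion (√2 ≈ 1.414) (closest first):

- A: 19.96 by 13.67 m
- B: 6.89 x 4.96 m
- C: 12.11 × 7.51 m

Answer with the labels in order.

B, A, C

A: 19.96/13.67 ≈ 1.460 → |1.460 − 1.414| = 0.046
B: 6.89/4.96 ≈ 1.389 → |1.389 − 1.414| = 0.025
C: 12.11/7.51 ≈ 1.613 → |1.613 − 1.414| = 0.199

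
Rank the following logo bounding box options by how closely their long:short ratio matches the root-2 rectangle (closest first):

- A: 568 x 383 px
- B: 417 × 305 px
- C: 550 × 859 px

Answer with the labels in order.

B, A, C

Ratios: A = 568 / 383 ≈ 1.483; B = 417 / 305 ≈ 1.367; C = 859 / 550 ≈ 1.562.
|Δ from 1.414|: A 0.069; B 0.047; C 0.148.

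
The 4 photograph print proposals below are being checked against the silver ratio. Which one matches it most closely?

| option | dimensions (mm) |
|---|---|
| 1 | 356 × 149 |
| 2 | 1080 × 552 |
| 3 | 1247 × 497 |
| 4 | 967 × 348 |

1

Ratios (long/short): 1 ≈ 2.389; 2 ≈ 1.957; 3 ≈ 2.509; 4 ≈ 2.779.
silver ratio ≈ 2.414; option 1 is nearest (Δ 0.025).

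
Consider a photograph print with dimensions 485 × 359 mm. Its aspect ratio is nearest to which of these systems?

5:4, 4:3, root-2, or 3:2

Ratio = 485 / 359 ≈ 1.351.
Distances: 5:4 1.250 (Δ 0.101); 4:3 1.333 (Δ 0.018); root-2 1.414 (Δ 0.063); 3:2 1.500 (Δ 0.149).

4:3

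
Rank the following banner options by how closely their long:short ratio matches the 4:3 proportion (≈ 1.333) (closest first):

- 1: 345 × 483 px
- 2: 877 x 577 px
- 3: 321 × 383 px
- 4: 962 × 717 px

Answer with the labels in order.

4, 1, 3, 2

1: 483/345 ≈ 1.400 → |1.400 − 1.333| = 0.067
2: 877/577 ≈ 1.520 → |1.520 − 1.333| = 0.187
3: 383/321 ≈ 1.193 → |1.193 − 1.333| = 0.140
4: 962/717 ≈ 1.342 → |1.342 − 1.333| = 0.009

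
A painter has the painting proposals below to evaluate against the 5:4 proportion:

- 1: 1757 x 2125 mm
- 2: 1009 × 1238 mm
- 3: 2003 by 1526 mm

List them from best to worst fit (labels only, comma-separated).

Ratios: 1 = 2125 / 1757 ≈ 1.209; 2 = 1238 / 1009 ≈ 1.227; 3 = 2003 / 1526 ≈ 1.313.
|Δ from 1.250|: 1 0.041; 2 0.023; 3 0.063.

2, 1, 3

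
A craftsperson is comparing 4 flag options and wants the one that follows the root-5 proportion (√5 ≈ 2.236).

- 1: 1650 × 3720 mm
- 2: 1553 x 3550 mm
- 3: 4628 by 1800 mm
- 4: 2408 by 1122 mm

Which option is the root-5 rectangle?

Ratios (long/short): 1 ≈ 2.255; 2 ≈ 2.286; 3 ≈ 2.571; 4 ≈ 2.146.
root-5 ≈ 2.236; option 1 is nearest (Δ 0.019).

1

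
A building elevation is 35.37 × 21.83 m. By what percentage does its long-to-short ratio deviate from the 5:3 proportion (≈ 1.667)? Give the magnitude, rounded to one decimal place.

Ratio = 35.37 / 21.83 ≈ 1.6202.
Ideal 5:3 ≈ 1.6667. |1.6202 − 1.6667| / 1.6667 ≈ 2.79% → 2.8%.

2.8%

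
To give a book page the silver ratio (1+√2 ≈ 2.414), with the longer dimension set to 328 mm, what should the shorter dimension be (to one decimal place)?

135.9 mm

silver ratio ≈ 2.41421.
Shorter side = 328 ÷ 2.41421 ≈ 135.862 → 135.9 mm.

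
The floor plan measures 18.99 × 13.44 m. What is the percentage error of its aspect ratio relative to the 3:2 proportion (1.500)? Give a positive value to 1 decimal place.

Ratio = 18.99 / 13.44 ≈ 1.4129.
Ideal 3:2 = 1.5000. |1.4129 − 1.5000| / 1.5000 ≈ 5.81% → 5.8%.

5.8%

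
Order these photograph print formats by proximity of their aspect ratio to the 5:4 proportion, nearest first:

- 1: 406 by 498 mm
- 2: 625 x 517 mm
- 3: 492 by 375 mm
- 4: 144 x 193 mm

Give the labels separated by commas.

1, 2, 3, 4

Ratios: 1 = 498 / 406 ≈ 1.227; 2 = 625 / 517 ≈ 1.209; 3 = 492 / 375 ≈ 1.312; 4 = 193 / 144 ≈ 1.340.
|Δ from 1.250|: 1 0.023; 2 0.041; 3 0.062; 4 0.090.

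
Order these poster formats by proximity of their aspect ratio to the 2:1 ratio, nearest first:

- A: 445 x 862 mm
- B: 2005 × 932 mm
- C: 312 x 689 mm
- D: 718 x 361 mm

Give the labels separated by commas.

A: 862/445 ≈ 1.937 → |1.937 − 2.000| = 0.063
B: 2005/932 ≈ 2.151 → |2.151 − 2.000| = 0.151
C: 689/312 ≈ 2.208 → |2.208 − 2.000| = 0.208
D: 718/361 ≈ 1.989 → |1.989 − 2.000| = 0.011

D, A, B, C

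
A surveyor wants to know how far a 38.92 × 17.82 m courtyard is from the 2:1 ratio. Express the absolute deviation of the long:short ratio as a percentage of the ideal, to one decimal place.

Ratio = 38.92 / 17.82 ≈ 2.1841.
Ideal 2:1 = 2.0000. |2.1841 − 2.0000| / 2.0000 ≈ 9.20% → 9.2%.

9.2%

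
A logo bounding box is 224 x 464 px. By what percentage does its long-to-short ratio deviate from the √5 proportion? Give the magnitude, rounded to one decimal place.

Ratio = 464 / 224 ≈ 2.0714.
Ideal root-5 ≈ 2.2361. |2.0714 − 2.2361| / 2.2361 ≈ 7.37% → 7.4%.

7.4%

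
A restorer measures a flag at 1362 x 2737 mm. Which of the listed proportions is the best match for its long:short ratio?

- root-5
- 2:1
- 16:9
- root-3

Ratio = 2737 / 1362 ≈ 2.010.
Distances: root-5 2.236 (Δ 0.226); 2:1 2.000 (Δ 0.010); 16:9 1.778 (Δ 0.232); root-3 1.732 (Δ 0.278).

2:1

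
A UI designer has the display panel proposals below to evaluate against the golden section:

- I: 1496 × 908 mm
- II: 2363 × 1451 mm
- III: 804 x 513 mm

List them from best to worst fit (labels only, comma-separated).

II, I, III

Ratios: I = 1496 / 908 ≈ 1.648; II = 2363 / 1451 ≈ 1.629; III = 804 / 513 ≈ 1.567.
|Δ from 1.618|: I 0.030; II 0.011; III 0.051.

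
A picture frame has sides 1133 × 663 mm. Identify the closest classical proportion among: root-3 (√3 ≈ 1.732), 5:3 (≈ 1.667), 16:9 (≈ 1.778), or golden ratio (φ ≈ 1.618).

root-3

Ratio = 1133 / 663 ≈ 1.709.
Distances: root-3 1.732 (Δ 0.023); 5:3 1.667 (Δ 0.042); 16:9 1.778 (Δ 0.069); golden ratio 1.618 (Δ 0.091).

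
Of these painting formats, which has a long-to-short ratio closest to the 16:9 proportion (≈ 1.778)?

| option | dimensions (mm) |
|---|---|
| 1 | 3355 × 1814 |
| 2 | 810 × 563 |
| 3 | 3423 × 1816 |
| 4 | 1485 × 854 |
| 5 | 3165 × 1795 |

5

Target 16:9 ≈ 1.778.
1: 1.850 (Δ0.072)  2: 1.439 (Δ0.339)  3: 1.885 (Δ0.107)  4: 1.739 (Δ0.039)  5: 1.763 (Δ0.015)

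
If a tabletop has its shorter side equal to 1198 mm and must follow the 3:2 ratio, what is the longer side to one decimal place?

3:2 = 1.50000.
Longer side = 1198 × 1.50000 ≈ 1797.000 → 1797.0 mm.

1797.0 mm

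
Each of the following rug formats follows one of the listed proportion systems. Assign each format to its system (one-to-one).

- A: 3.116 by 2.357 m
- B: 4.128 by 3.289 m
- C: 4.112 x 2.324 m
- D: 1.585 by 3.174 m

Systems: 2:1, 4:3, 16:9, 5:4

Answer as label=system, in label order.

A = 3.116/2.357 ≈ 1.322 → 4:3 (1.333)
B = 4.128/3.289 ≈ 1.255 → 5:4 (1.250)
C = 4.112/2.324 ≈ 1.769 → 16:9 (1.778)
D = 3.174/1.585 ≈ 2.003 → 2:1 (2.000)

A=4:3, B=5:4, C=16:9, D=2:1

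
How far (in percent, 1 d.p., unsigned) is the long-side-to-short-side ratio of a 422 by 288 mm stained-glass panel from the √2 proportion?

3.6%

Ratio = 422 / 288 ≈ 1.4653.
Ideal root-2 ≈ 1.4142. |1.4653 − 1.4142| / 1.4142 ≈ 3.61% → 3.6%.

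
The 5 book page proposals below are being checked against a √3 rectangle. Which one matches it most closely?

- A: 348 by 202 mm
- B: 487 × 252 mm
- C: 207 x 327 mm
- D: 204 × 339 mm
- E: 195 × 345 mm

A

Target root-3 ≈ 1.732.
A: 1.723 (Δ0.009)  B: 1.933 (Δ0.201)  C: 1.580 (Δ0.152)  D: 1.662 (Δ0.070)  E: 1.769 (Δ0.037)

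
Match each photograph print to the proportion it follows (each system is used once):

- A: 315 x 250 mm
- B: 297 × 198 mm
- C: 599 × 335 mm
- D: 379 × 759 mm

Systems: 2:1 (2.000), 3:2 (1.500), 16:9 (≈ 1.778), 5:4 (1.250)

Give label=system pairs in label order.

Ratios: A ≈ 1.260; B ≈ 1.500; C ≈ 1.788; D ≈ 2.003.
Targets: 2:1 ≈ 2.000; 3:2 ≈ 1.500; 16:9 ≈ 1.778; 5:4 ≈ 1.250.

A=5:4, B=3:2, C=16:9, D=2:1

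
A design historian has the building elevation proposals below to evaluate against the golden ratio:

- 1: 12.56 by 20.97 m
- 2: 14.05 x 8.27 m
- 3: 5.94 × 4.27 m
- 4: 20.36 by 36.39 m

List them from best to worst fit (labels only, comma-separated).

1: 20.97/12.56 ≈ 1.670 → |1.670 − 1.618| = 0.052
2: 14.05/8.27 ≈ 1.699 → |1.699 − 1.618| = 0.081
3: 5.94/4.27 ≈ 1.391 → |1.391 − 1.618| = 0.227
4: 36.39/20.36 ≈ 1.787 → |1.787 − 1.618| = 0.169

1, 2, 4, 3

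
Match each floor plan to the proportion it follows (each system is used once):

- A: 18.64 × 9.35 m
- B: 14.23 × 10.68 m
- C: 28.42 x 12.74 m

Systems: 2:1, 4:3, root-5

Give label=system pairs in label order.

A=2:1, B=4:3, C=root-5

A = 18.64/9.35 ≈ 1.994 → 2:1 (2.000)
B = 14.23/10.68 ≈ 1.332 → 4:3 (1.333)
C = 28.42/12.74 ≈ 2.231 → root-5 (2.236)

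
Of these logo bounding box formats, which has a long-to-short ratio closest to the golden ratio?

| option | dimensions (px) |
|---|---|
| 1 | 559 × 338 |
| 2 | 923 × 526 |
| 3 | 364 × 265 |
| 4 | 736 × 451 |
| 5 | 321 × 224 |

4

Target golden ratio ≈ 1.618.
1: 1.654 (Δ0.036)  2: 1.755 (Δ0.137)  3: 1.374 (Δ0.244)  4: 1.632 (Δ0.014)  5: 1.433 (Δ0.185)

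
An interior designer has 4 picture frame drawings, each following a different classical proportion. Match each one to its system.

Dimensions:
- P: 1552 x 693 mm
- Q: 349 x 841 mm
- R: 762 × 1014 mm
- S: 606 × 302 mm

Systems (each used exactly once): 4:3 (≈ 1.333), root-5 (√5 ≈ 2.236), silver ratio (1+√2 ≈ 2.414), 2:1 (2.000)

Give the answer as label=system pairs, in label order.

P = 1552/693 ≈ 2.240 → root-5 (2.236)
Q = 841/349 ≈ 2.410 → silver ratio (2.414)
R = 1014/762 ≈ 1.331 → 4:3 (1.333)
S = 606/302 ≈ 2.007 → 2:1 (2.000)

P=root-5, Q=silver ratio, R=4:3, S=2:1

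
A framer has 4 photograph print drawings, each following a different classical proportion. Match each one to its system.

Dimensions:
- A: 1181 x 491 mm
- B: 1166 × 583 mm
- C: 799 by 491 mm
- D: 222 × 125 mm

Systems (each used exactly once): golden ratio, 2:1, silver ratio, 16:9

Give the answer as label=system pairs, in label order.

A = 1181/491 ≈ 2.405 → silver ratio (2.414)
B = 1166/583 ≈ 2.000 → 2:1 (2.000)
C = 799/491 ≈ 1.627 → golden ratio (1.618)
D = 222/125 ≈ 1.776 → 16:9 (1.778)

A=silver ratio, B=2:1, C=golden ratio, D=16:9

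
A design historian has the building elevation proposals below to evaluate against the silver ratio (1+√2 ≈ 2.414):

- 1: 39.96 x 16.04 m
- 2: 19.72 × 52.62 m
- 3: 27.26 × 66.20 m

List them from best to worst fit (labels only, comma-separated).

3, 1, 2

1: 39.96/16.04 ≈ 2.491 → |2.491 − 2.414| = 0.077
2: 52.62/19.72 ≈ 2.668 → |2.668 − 2.414| = 0.254
3: 66.20/27.26 ≈ 2.428 → |2.428 − 2.414| = 0.014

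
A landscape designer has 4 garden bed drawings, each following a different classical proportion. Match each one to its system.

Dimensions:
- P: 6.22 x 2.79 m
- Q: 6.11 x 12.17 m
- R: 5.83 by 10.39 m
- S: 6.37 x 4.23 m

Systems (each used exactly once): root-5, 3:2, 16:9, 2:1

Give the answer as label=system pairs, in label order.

P = 6.22/2.79 ≈ 2.229 → root-5 (2.236)
Q = 12.17/6.11 ≈ 1.992 → 2:1 (2.000)
R = 10.39/5.83 ≈ 1.782 → 16:9 (1.778)
S = 6.37/4.23 ≈ 1.506 → 3:2 (1.500)

P=root-5, Q=2:1, R=16:9, S=3:2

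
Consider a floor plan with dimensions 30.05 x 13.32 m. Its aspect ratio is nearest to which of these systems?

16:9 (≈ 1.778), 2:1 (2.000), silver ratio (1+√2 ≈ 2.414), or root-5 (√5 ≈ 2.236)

root-5

Ratio = 30.05 / 13.32 ≈ 2.256.
Distances: 16:9 1.778 (Δ 0.478); 2:1 2.000 (Δ 0.256); silver ratio 2.414 (Δ 0.158); root-5 2.236 (Δ 0.020).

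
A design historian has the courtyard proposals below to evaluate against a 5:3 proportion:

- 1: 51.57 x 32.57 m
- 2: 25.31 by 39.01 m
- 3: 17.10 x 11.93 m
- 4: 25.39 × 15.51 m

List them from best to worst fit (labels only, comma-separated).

1: 51.57/32.57 ≈ 1.583 → |1.583 − 1.667| = 0.084
2: 39.01/25.31 ≈ 1.541 → |1.541 − 1.667| = 0.126
3: 17.10/11.93 ≈ 1.433 → |1.433 − 1.667| = 0.234
4: 25.39/15.51 ≈ 1.637 → |1.637 − 1.667| = 0.030

4, 1, 2, 3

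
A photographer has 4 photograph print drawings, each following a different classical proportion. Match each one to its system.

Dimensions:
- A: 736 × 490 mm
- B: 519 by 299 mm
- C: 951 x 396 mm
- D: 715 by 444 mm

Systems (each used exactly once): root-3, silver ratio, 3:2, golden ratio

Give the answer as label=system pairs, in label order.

A=3:2, B=root-3, C=silver ratio, D=golden ratio

Ratios: A ≈ 1.502; B ≈ 1.736; C ≈ 2.402; D ≈ 1.610.
Targets: root-3 ≈ 1.732; silver ratio ≈ 2.414; 3:2 ≈ 1.500; golden ratio ≈ 1.618.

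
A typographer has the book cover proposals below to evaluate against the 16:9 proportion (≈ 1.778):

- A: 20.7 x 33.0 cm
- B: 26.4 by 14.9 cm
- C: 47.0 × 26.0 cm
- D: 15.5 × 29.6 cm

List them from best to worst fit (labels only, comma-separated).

B, C, D, A

A: 33.0/20.7 ≈ 1.594 → |1.594 − 1.778| = 0.184
B: 26.4/14.9 ≈ 1.772 → |1.772 − 1.778| = 0.006
C: 47.0/26.0 ≈ 1.808 → |1.808 − 1.778| = 0.030
D: 29.6/15.5 ≈ 1.910 → |1.910 − 1.778| = 0.132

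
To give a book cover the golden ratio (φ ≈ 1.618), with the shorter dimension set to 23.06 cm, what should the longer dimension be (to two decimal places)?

golden ratio ≈ 1.61803.
Longer side = 23.06 × 1.61803 ≈ 37.3118 → 37.31 cm.

37.31 cm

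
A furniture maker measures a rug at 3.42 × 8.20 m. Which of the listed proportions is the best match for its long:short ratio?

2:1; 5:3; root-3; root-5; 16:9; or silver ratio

8.20/3.42 ≈ 2.398. Nearest candidates are silver ratio (2.414, off by 0.016) and root-5 (2.236, off by 0.162).

silver ratio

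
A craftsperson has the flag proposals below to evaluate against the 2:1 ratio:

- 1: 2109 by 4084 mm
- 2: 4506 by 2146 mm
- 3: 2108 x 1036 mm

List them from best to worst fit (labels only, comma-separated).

3, 1, 2

Ratios: 1 = 4084 / 2109 ≈ 1.936; 2 = 4506 / 2146 ≈ 2.100; 3 = 2108 / 1036 ≈ 2.035.
|Δ from 2.000|: 1 0.064; 2 0.100; 3 0.035.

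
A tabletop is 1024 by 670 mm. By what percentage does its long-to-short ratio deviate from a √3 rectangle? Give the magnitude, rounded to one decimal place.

Ratio = 1024 / 670 ≈ 1.5284.
Ideal root-3 ≈ 1.7321. |1.5284 − 1.7321| / 1.7321 ≈ 11.76% → 11.8%.

11.8%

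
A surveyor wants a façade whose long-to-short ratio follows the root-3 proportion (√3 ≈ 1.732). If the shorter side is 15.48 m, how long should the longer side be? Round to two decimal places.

26.81 m

root-3 ≈ 1.73205.
Longer side = 15.48 × 1.73205 ≈ 26.8121 → 26.81 m.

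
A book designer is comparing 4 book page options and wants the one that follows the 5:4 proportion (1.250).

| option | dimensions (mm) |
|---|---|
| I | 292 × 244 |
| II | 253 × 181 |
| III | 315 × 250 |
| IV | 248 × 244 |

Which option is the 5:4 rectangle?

Target 5:4 ≈ 1.250.
I: 1.197 (Δ0.053)  II: 1.398 (Δ0.148)  III: 1.260 (Δ0.010)  IV: 1.016 (Δ0.234)

III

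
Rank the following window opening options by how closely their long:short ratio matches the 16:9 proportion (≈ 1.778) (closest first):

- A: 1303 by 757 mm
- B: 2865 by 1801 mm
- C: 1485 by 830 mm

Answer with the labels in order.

C, A, B

Ratios: A = 1303 / 757 ≈ 1.721; B = 2865 / 1801 ≈ 1.591; C = 1485 / 830 ≈ 1.789.
|Δ from 1.778|: A 0.057; B 0.187; C 0.011.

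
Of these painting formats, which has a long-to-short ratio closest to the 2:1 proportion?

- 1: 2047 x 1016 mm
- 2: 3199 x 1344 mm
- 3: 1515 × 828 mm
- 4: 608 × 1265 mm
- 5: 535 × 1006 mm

Ratios (long/short): 1 ≈ 2.015; 2 ≈ 2.380; 3 ≈ 1.830; 4 ≈ 2.081; 5 ≈ 1.880.
2:1 ≈ 2.000; option 1 is nearest (Δ 0.015).

1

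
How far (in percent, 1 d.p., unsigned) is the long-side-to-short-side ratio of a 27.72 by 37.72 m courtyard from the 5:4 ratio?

Ratio = 37.72 / 27.72 ≈ 1.3608.
Ideal 5:4 = 1.2500. |1.3608 − 1.2500| / 1.2500 ≈ 8.86% → 8.9%.

8.9%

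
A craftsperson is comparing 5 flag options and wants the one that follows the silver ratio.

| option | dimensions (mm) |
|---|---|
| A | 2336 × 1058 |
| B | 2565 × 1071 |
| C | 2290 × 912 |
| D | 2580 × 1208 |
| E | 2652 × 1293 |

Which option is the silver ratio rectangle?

Target silver ratio ≈ 2.414.
A: 2.208 (Δ0.206)  B: 2.395 (Δ0.019)  C: 2.511 (Δ0.097)  D: 2.136 (Δ0.278)  E: 2.051 (Δ0.363)

B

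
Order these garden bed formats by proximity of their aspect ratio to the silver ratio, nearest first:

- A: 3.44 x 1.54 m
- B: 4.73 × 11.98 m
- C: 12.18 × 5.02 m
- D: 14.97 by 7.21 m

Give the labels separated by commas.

C, B, A, D

Ratios: A = 3.44 / 1.54 ≈ 2.234; B = 11.98 / 4.73 ≈ 2.533; C = 12.18 / 5.02 ≈ 2.426; D = 14.97 / 7.21 ≈ 2.076.
|Δ from 2.414|: A 0.180; B 0.119; C 0.012; D 0.338.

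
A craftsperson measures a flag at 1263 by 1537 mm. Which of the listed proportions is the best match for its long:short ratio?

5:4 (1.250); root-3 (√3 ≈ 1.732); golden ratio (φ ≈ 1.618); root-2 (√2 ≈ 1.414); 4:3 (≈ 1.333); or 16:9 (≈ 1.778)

5:4

Ratio = 1537 / 1263 ≈ 1.217.
Distances: 5:4 1.250 (Δ 0.033); root-3 1.732 (Δ 0.515); golden ratio 1.618 (Δ 0.401); root-2 1.414 (Δ 0.197); 4:3 1.333 (Δ 0.116); 16:9 1.778 (Δ 0.561).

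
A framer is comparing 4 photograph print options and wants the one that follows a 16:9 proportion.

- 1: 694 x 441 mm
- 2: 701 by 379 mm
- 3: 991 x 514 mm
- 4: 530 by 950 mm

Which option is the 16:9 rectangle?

Target 16:9 ≈ 1.778.
1: 1.574 (Δ0.204)  2: 1.850 (Δ0.072)  3: 1.928 (Δ0.150)  4: 1.792 (Δ0.014)

4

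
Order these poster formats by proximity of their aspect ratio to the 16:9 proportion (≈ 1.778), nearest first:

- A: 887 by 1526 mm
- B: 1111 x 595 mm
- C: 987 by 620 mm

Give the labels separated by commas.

A: 1526/887 ≈ 1.720 → |1.720 − 1.778| = 0.058
B: 1111/595 ≈ 1.867 → |1.867 − 1.778| = 0.089
C: 987/620 ≈ 1.592 → |1.592 − 1.778| = 0.186

A, B, C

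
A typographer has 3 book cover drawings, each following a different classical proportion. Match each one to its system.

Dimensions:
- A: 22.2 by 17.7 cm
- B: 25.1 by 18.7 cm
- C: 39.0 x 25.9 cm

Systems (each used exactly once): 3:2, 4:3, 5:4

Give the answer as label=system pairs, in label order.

A=5:4, B=4:3, C=3:2

Ratios: A ≈ 1.254; B ≈ 1.342; C ≈ 1.506.
Targets: 3:2 ≈ 1.500; 4:3 ≈ 1.333; 5:4 ≈ 1.250.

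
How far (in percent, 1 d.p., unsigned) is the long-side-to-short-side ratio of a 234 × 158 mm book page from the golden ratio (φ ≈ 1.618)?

8.5%

Ratio = 234 / 158 ≈ 1.4810.
Ideal golden ratio ≈ 1.6180. |1.4810 − 1.6180| / 1.6180 ≈ 8.47% → 8.5%.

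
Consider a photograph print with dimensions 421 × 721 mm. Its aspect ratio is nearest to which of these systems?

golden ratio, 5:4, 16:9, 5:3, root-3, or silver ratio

root-3

721/421 ≈ 1.713. Nearest candidates are root-3 (1.732, off by 0.019) and 5:3 (1.667, off by 0.046).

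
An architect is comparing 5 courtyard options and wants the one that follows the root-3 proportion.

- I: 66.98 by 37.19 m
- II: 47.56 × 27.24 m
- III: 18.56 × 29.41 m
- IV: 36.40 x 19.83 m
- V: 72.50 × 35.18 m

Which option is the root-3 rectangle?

Ratios (long/short): I ≈ 1.801; II ≈ 1.746; III ≈ 1.585; IV ≈ 1.836; V ≈ 2.061.
root-3 ≈ 1.732; option II is nearest (Δ 0.014).

II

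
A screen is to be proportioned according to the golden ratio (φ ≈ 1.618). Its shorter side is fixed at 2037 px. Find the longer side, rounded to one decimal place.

golden ratio ≈ 1.61803.
Longer side = 2037 × 1.61803 ≈ 3295.927 → 3295.9 px.

3295.9 px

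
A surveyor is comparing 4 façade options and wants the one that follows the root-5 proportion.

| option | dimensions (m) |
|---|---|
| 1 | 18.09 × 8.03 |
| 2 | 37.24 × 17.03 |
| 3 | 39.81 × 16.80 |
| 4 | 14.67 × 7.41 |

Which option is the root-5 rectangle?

1

Ratios (long/short): 1 ≈ 2.253; 2 ≈ 2.187; 3 ≈ 2.370; 4 ≈ 1.980.
root-5 ≈ 2.236; option 1 is nearest (Δ 0.017).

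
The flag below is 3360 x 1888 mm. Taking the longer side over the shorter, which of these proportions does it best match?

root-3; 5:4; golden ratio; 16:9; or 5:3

Ratio = 3360 / 1888 ≈ 1.780.
Distances: root-3 1.732 (Δ 0.048); 5:4 1.250 (Δ 0.530); golden ratio 1.618 (Δ 0.162); 16:9 1.778 (Δ 0.002); 5:3 1.667 (Δ 0.113).

16:9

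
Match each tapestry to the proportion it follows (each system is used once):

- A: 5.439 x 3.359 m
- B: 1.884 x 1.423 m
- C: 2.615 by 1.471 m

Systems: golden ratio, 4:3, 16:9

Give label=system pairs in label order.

A = 5.439/3.359 ≈ 1.619 → golden ratio (1.618)
B = 1.884/1.423 ≈ 1.324 → 4:3 (1.333)
C = 2.615/1.471 ≈ 1.778 → 16:9 (1.778)

A=golden ratio, B=4:3, C=16:9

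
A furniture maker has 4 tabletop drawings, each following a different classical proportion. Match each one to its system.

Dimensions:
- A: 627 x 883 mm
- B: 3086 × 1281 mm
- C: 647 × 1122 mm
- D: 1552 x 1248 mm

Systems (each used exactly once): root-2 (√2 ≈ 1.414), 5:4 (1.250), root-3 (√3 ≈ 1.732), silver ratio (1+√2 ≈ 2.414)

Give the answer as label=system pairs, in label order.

Ratios: A ≈ 1.408; B ≈ 2.409; C ≈ 1.734; D ≈ 1.244.
Targets: root-2 ≈ 1.414; 5:4 ≈ 1.250; root-3 ≈ 1.732; silver ratio ≈ 2.414.

A=root-2, B=silver ratio, C=root-3, D=5:4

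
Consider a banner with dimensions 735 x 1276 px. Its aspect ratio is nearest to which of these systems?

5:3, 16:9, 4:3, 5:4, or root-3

Ratio = 1276 / 735 ≈ 1.736.
Distances: 5:3 1.667 (Δ 0.069); 16:9 1.778 (Δ 0.042); 4:3 1.333 (Δ 0.403); 5:4 1.250 (Δ 0.486); root-3 1.732 (Δ 0.004).

root-3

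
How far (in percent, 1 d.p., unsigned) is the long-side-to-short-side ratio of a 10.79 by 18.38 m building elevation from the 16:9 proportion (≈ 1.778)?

Ratio = 18.38 / 10.79 ≈ 1.7034.
Ideal 16:9 ≈ 1.7778. |1.7034 − 1.7778| / 1.7778 ≈ 4.18% → 4.2%.

4.2%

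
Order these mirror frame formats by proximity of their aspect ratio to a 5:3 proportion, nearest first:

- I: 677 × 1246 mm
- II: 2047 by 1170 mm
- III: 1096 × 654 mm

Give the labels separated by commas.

III, II, I

Ratios: I = 1246 / 677 ≈ 1.840; II = 2047 / 1170 ≈ 1.750; III = 1096 / 654 ≈ 1.676.
|Δ from 1.667|: I 0.173; II 0.083; III 0.009.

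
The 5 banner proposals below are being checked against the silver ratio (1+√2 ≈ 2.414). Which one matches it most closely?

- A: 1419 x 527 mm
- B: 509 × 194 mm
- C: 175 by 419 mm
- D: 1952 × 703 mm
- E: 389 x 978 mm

Target silver ratio ≈ 2.414.
A: 2.693 (Δ0.279)  B: 2.624 (Δ0.210)  C: 2.394 (Δ0.020)  D: 2.777 (Δ0.363)  E: 2.514 (Δ0.100)

C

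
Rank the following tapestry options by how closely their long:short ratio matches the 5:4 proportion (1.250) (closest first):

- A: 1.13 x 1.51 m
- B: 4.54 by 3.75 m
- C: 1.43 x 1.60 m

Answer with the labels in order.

Ratios: A = 1.51 / 1.13 ≈ 1.336; B = 4.54 / 3.75 ≈ 1.211; C = 1.60 / 1.43 ≈ 1.119.
|Δ from 1.250|: A 0.086; B 0.039; C 0.131.

B, A, C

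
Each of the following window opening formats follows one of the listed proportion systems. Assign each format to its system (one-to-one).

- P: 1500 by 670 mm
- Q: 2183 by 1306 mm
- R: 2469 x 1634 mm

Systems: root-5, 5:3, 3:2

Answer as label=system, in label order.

P=root-5, Q=5:3, R=3:2

P = 1500/670 ≈ 2.239 → root-5 (2.236)
Q = 2183/1306 ≈ 1.672 → 5:3 (1.667)
R = 2469/1634 ≈ 1.511 → 3:2 (1.500)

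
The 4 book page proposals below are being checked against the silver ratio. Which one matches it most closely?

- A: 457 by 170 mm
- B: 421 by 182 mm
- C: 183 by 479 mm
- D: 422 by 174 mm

D

Target silver ratio ≈ 2.414.
A: 2.688 (Δ0.274)  B: 2.313 (Δ0.101)  C: 2.617 (Δ0.203)  D: 2.425 (Δ0.011)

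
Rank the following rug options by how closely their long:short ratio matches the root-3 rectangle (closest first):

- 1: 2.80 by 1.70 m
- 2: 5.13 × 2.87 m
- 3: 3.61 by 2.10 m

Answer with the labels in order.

3, 2, 1

Ratios: 1 = 2.80 / 1.70 ≈ 1.647; 2 = 5.13 / 2.87 ≈ 1.787; 3 = 3.61 / 2.10 ≈ 1.719.
|Δ from 1.732|: 1 0.085; 2 0.055; 3 0.013.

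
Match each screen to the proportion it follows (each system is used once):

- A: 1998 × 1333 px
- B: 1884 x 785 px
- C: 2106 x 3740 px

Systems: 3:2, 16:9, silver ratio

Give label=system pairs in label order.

Ratios: A ≈ 1.499; B ≈ 2.400; C ≈ 1.776.
Targets: 3:2 ≈ 1.500; 16:9 ≈ 1.778; silver ratio ≈ 2.414.

A=3:2, B=silver ratio, C=16:9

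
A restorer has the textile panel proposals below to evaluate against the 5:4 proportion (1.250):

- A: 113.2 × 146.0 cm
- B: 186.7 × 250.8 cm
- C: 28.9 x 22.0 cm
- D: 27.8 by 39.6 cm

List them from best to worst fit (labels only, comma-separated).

A: 146.0/113.2 ≈ 1.290 → |1.290 − 1.250| = 0.040
B: 250.8/186.7 ≈ 1.343 → |1.343 − 1.250| = 0.093
C: 28.9/22.0 ≈ 1.314 → |1.314 − 1.250| = 0.064
D: 39.6/27.8 ≈ 1.424 → |1.424 − 1.250| = 0.174

A, C, B, D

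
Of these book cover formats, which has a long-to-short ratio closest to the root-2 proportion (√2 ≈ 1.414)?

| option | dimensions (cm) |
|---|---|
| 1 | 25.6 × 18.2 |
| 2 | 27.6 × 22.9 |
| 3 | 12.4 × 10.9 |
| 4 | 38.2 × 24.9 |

1

Target root-2 ≈ 1.414.
1: 1.407 (Δ0.007)  2: 1.205 (Δ0.209)  3: 1.138 (Δ0.276)  4: 1.534 (Δ0.120)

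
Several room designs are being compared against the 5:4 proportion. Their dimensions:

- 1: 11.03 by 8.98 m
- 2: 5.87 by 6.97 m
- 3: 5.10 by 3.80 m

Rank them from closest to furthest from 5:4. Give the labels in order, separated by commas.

1, 2, 3

Ratios: 1 = 11.03 / 8.98 ≈ 1.228; 2 = 6.97 / 5.87 ≈ 1.187; 3 = 5.10 / 3.80 ≈ 1.342.
|Δ from 1.250|: 1 0.022; 2 0.063; 3 0.092.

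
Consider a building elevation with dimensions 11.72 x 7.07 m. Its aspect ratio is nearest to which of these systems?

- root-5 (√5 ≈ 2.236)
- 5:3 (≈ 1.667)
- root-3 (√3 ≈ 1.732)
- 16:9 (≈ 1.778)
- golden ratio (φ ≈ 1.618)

5:3

11.72/7.07 ≈ 1.658. Nearest candidates are 5:3 (1.667, off by 0.009) and golden ratio (1.618, off by 0.040).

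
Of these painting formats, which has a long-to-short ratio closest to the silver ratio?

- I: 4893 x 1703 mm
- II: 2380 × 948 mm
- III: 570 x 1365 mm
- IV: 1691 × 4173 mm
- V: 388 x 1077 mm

Ratios (long/short): I ≈ 2.873; II ≈ 2.511; III ≈ 2.395; IV ≈ 2.468; V ≈ 2.776.
silver ratio ≈ 2.414; option III is nearest (Δ 0.019).

III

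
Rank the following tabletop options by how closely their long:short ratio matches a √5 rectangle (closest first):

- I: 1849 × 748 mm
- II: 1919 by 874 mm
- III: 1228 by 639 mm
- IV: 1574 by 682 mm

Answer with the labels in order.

Ratios: I = 1849 / 748 ≈ 2.472; II = 1919 / 874 ≈ 2.196; III = 1228 / 639 ≈ 1.922; IV = 1574 / 682 ≈ 2.308.
|Δ from 2.236|: I 0.236; II 0.040; III 0.314; IV 0.072.

II, IV, I, III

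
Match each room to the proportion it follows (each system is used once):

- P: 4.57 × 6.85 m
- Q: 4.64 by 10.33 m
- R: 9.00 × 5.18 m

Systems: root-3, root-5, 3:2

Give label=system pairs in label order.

P=3:2, Q=root-5, R=root-3

P = 6.85/4.57 ≈ 1.499 → 3:2 (1.500)
Q = 10.33/4.64 ≈ 2.226 → root-5 (2.236)
R = 9.00/5.18 ≈ 1.737 → root-3 (1.732)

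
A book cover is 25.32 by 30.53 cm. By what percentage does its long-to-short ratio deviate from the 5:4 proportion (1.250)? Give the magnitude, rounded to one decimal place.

Ratio = 30.53 / 25.32 ≈ 1.2058.
Ideal 5:4 = 1.2500. |1.2058 − 1.2500| / 1.2500 ≈ 3.54% → 3.5%.

3.5%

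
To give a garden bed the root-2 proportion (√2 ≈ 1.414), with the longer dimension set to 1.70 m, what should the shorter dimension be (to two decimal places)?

root-2 ≈ 1.41421.
Shorter side = 1.70 ÷ 1.41421 ≈ 1.2021 → 1.20 m.

1.20 m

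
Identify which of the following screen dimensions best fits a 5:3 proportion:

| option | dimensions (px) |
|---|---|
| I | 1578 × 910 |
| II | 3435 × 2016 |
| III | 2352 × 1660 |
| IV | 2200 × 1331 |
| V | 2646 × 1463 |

IV

Ratios (long/short): I ≈ 1.734; II ≈ 1.704; III ≈ 1.417; IV ≈ 1.653; V ≈ 1.809.
5:3 ≈ 1.667; option IV is nearest (Δ 0.014).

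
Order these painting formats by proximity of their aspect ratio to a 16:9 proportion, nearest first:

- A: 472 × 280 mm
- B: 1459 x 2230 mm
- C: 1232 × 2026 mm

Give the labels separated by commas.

A: 472/280 ≈ 1.686 → |1.686 − 1.778| = 0.092
B: 2230/1459 ≈ 1.528 → |1.528 − 1.778| = 0.250
C: 2026/1232 ≈ 1.644 → |1.644 − 1.778| = 0.134

A, C, B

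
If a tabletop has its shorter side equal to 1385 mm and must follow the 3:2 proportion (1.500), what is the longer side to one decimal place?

2077.5 mm

3:2 = 1.50000.
Longer side = 1385 × 1.50000 ≈ 2077.500 → 2077.5 mm.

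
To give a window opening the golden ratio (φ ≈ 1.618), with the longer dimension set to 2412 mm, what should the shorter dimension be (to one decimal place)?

1490.7 mm

golden ratio ≈ 1.61803.
Shorter side = 2412 ÷ 1.61803 ≈ 1490.702 → 1490.7 mm.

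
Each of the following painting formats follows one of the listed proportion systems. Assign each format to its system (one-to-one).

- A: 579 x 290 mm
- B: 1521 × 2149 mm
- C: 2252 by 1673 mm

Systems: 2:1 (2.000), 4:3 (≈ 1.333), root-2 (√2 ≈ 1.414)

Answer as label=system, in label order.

Ratios: A ≈ 1.997; B ≈ 1.413; C ≈ 1.346.
Targets: 2:1 ≈ 2.000; 4:3 ≈ 1.333; root-2 ≈ 1.414.

A=2:1, B=root-2, C=4:3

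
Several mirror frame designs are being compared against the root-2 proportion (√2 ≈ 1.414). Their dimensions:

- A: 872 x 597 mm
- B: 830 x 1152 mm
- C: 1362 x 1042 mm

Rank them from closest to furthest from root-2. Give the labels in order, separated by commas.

B, A, C

Ratios: A = 872 / 597 ≈ 1.461; B = 1152 / 830 ≈ 1.388; C = 1362 / 1042 ≈ 1.307.
|Δ from 1.414|: A 0.047; B 0.026; C 0.107.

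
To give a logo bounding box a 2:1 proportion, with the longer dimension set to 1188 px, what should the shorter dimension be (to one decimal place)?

594.0 px

2:1 = 2.00000.
Shorter side = 1188 ÷ 2.00000 ≈ 594.000 → 594.0 px.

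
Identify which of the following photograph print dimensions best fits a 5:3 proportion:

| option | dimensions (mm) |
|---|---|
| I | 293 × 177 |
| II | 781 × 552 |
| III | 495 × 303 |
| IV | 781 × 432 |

Target 5:3 ≈ 1.667.
I: 1.655 (Δ0.012)  II: 1.415 (Δ0.252)  III: 1.634 (Δ0.033)  IV: 1.808 (Δ0.141)

I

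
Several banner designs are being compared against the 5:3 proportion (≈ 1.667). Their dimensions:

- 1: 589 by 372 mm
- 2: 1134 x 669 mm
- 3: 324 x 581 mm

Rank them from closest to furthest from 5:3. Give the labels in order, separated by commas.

2, 1, 3

Ratios: 1 = 589 / 372 ≈ 1.583; 2 = 1134 / 669 ≈ 1.695; 3 = 581 / 324 ≈ 1.793.
|Δ from 1.667|: 1 0.084; 2 0.028; 3 0.126.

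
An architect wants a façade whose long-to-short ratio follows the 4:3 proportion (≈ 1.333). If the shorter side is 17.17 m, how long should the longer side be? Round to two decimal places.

4:3 ≈ 1.33333.
Longer side = 17.17 × 1.33333 ≈ 22.8933 → 22.89 m.

22.89 m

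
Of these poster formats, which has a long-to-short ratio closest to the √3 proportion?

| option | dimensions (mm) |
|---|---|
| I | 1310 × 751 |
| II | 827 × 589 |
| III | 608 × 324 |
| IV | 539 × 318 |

I

Target root-3 ≈ 1.732.
I: 1.744 (Δ0.012)  II: 1.404 (Δ0.328)  III: 1.877 (Δ0.145)  IV: 1.695 (Δ0.037)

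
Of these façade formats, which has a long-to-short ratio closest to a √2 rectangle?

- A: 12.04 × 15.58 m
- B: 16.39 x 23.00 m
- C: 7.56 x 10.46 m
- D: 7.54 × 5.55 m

Ratios (long/short): A ≈ 1.294; B ≈ 1.403; C ≈ 1.384; D ≈ 1.359.
root-2 ≈ 1.414; option B is nearest (Δ 0.011).

B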